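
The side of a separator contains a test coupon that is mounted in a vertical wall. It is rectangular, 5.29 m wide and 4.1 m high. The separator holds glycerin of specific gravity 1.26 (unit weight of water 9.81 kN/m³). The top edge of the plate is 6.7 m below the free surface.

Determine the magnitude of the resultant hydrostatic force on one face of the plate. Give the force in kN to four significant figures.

F ≈ 2346 kN

γ = 1.26 × 9.81 = 12.3606 kN/m³.
The centroid lies 4.1/2 = 2.05 m below the top edge, so the centroid depth is h_c = 6.7 + 2.05 = 8.75 m.
A = 5.29 × 4.1 = 21.689 m².
Resultant F = γ·h_c·A = 12.3606 × 8.75 × 21.689 = 2345.78 kN.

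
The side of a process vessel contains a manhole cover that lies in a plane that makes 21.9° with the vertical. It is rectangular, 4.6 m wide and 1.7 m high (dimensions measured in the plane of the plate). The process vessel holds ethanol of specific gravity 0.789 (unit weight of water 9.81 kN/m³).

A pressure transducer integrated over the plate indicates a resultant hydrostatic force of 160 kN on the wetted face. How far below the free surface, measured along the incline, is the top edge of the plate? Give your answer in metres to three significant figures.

γ = 0.789 × 9.81 = 7.74009 kN/m³.
A = 4.6 × 1.7 = 7.82 m².
From F = γ·h_c·A, the centroid depth is h_c = 160/(7.74009 × 7.82) = 2.64343 m.
The plate makes 21.9° with the vertical, i.e. θ = 90° − 21.9° = 68.1° to the horizontal. Measuring y along the incline from the free-surface line, vertical depth h = y·sinθ with sinθ = 0.927836.
Along the incline, y_c = h_c/sinθ = 2.64343/0.927836 = 2.84903 m.
The centroid lies 1.7/2 = 0.85 m below the top edge, so the top edge sits at y_top = 2.84903 − 0.85 = 1.99903 m along the incline.

y_top ≈ 2.00 m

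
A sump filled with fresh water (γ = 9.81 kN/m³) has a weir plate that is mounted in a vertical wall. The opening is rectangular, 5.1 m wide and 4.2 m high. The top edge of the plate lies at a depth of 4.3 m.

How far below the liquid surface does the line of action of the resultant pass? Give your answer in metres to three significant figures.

γ = 9.81 kN/m³.
The centroid lies 4.2/2 = 2.1 m below the top edge, so the centroid depth is h_c = 4.3 + 2.1 = 6.4 m.
A = 5.1 × 4.2 = 21.42 m².
Resultant F = γ·h_c·A = 9.81 × 6.4 × 21.42 = 1344.83 kN.
I_c = b·h³/12 = 5.1 × 4.2³/12 = 31.4874 m⁴.
Centre of pressure: y_p = y_c + I_c/(y_c·A) = 6.4 + 31.4874/(6.4 × 21.42) = 6.4 + 0.229687 = 6.62969 m along the plane.

h_p = 6.63 m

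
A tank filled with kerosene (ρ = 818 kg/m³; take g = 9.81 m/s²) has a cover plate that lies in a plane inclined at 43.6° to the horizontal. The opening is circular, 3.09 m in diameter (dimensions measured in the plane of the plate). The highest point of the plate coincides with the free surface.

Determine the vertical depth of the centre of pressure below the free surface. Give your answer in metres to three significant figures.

γ = ρg = 818 × 9.81 / 1000 = 8.02458 kN/m³.
Let θ = 43.6° be the plate's angle to the horizontal; measure y along the incline from where the plane meets the free surface. Vertical depth h = y·sinθ with sinθ = 0.689620.
The centroid is at the centre, 1.545 m below the top of the plate, so y_c = 1.545 m and h_c = 1.545 × 0.689620 = 1.06546 m.
A = π(1.545)² = 7.49906 m².
Resultant F = γ·h_c·A = 8.02458 × 1.06546 × 7.49906 = 64.116 kN.
I_c = πr⁴/4 = π × 1.545⁴/4 = 4.47511 m⁴.
Centre of pressure: y_p = y_c + I_c/(y_c·A) = 1.545 + 4.47511/(1.545 × 7.49906) = 1.545 + 0.38625 = 1.93125 m along the plane.
Vertically, h_p = y_p·sinθ = 1.93125 × 0.689620 = 1.33183 m.

h_p = 1.33 m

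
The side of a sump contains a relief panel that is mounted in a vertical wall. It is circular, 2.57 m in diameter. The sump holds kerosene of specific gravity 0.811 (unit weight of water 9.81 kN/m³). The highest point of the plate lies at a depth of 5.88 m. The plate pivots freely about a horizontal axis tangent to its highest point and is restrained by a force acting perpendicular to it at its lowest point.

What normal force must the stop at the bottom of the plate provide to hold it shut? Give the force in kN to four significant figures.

P ≈ 154.5 kN

γ = 0.811 × 9.81 = 7.95591 kN/m³.
The centroid is at the centre, 1.285 m below the top of the plate, so the centroid depth is h_c = 5.88 + 1.285 = 7.165 m.
A = π(1.285)² = 5.18748 m².
Resultant F = γ·h_c·A = 7.95591 × 7.165 × 5.18748 = 295.708 kN.
I_c = πr⁴/4 = π × 1.285⁴/4 = 2.14142 m⁴.
Centre of pressure: y_p = y_c + I_c/(y_c·A) = 7.165 + 2.14142/(7.165 × 5.18748) = 7.165 + 0.0576142 = 7.22261 m along the plane.
The resultant acts 1.285 + 0.0576142 = 1.34261 m (along the plate) below the hinge at the top edge, so the moment about the hinge is M = F × 1.34261 = 295.708 × 1.34261 = 397.021 kN·m.
A normal force at the bottom, 2.57 m from the hinge, must supply this moment: P = 397.021/2.57 = 154.483 kN.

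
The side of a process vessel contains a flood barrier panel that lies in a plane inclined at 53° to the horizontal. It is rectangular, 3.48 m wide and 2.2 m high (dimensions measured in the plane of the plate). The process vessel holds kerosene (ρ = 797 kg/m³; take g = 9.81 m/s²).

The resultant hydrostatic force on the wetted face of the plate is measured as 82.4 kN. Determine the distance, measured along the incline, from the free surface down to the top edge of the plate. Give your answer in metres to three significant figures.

y_top ≈ 0.624 m

γ = ρg = 797 × 9.81 / 1000 = 7.81857 kN/m³.
A = 3.48 × 2.2 = 7.656 m².
From F = γ·h_c·A, the centroid depth is h_c = 82.4/(7.81857 × 7.656) = 1.37657 m.
Let θ = 53° be the plate's angle to the horizontal; measure y along the incline from where the plane meets the free surface. Vertical depth h = y·sinθ with sinθ = 0.798636.
Along the incline, y_c = h_c/sinθ = 1.37657/0.798636 = 1.72365 m.
The centroid lies 2.2/2 = 1.1 m below the top edge, so the top edge sits at y_top = 1.72365 − 1.1 = 0.62365 m along the incline.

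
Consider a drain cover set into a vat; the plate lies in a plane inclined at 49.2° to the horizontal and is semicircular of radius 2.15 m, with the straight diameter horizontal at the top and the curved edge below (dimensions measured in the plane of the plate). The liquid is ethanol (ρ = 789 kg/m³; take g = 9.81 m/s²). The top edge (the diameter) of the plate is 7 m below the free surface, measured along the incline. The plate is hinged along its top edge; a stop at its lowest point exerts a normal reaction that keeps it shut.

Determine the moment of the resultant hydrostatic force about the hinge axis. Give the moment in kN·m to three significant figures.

M ≈ 321 kN·m

γ = ρg = 789 × 9.81 / 1000 = 7.74009 kN/m³.
Let θ = 49.2° be the plate's angle to the horizontal; measure y along the incline from where the plane meets the free surface. Vertical depth h = y·sinθ with sinθ = 0.756995.
The centroid of a semicircle lies 4r/(3π) = 0.912488 m from the diameter, here below the top edge, so y_c = 7 + 0.912488 = 7.91249 m and h_c = 7.91249 × 0.756995 = 5.98972 m.
A = πr²/2 = π × 2.15²/2 = 7.26101 m².
Resultant F = γ·h_c·A = 7.74009 × 5.98972 × 7.26101 = 336.627 kN.
I_c = (π/8 − 8/(9π))·r⁴ = 0.109757 × 2.15⁴ = 2.34523 m⁴.
Centre of pressure: y_p = y_c + I_c/(y_c·A) = 7.91249 + 2.34523/(7.91249 × 7.26101) = 7.91249 + 0.0408202 = 7.95331 m along the plane.
The resultant acts 0.912488 + 0.0408202 = 0.953308 m (along the plate) below the hinge at the top edge, so the moment about the hinge is M = F × 0.953308 = 336.627 × 0.953308 = 320.909 kN·m.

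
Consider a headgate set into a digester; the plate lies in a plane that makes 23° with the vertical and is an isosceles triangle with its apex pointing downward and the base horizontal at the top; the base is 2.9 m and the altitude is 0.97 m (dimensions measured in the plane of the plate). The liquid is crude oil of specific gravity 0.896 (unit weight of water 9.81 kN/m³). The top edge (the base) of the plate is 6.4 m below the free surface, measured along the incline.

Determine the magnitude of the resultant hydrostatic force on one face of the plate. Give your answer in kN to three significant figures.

γ = 0.896 × 9.81 = 8.78976 kN/m³.
The plate makes 23° with the vertical, i.e. θ = 90° − 23° = 67° to the horizontal. Measuring y along the incline from the free-surface line, vertical depth h = y·sinθ with sinθ = 0.920505.
With the apex down, the centroid sits h/3 = 0.97/3 = 0.323333 m below the base (the top edge), so y_c = 6.4 + 0.323333 = 6.72333 m and h_c = 6.72333 × 0.920505 = 6.18886 m.
A = ½ × 2.9 × 0.97 = 1.4065 m².
Resultant F = γ·h_c·A = 8.78976 × 6.18886 × 1.4065 = 76.5116 kN.

F ≈ 76.5 kN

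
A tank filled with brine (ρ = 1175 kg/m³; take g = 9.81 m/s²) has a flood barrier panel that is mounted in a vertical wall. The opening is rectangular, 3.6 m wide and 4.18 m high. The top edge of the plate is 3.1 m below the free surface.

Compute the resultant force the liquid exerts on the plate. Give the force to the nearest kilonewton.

γ = ρg = 1175 × 9.81 / 1000 = 11.52675 kN/m³.
The centroid lies 4.18/2 = 2.09 m below the top edge, so the centroid depth is h_c = 3.1 + 2.09 = 5.19 m.
A = 3.6 × 4.18 = 15.048 m².
Resultant F = γ·h_c·A = 11.52675 × 5.19 × 15.048 = 900.229 kN.

F ≈ 900 kN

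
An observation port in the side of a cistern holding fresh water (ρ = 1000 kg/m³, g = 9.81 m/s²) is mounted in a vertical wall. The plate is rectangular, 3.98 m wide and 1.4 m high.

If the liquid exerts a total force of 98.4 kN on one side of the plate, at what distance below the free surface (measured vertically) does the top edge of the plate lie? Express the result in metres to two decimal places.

d_top ≈ 1.10 m

γ = ρg = 1000 × 9.81 = 9810 N/m³ = 9.81 kN/m³.
A = 3.98 × 1.4 = 5.572 m².
From F = γ·h_c·A, the centroid depth is h_c = 98.4/(9.81 × 5.572) = 1.80018 m.
The centroid lies 1.4/2 = 0.7 m below the top edge, so the top edge sits at h_top = 1.80018 − 0.7 = 1.10018 m below the surface.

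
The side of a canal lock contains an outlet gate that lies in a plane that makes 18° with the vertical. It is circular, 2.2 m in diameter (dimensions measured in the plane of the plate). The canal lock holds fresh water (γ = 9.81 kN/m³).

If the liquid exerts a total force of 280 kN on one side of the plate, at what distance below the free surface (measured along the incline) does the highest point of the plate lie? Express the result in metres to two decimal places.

γ = 9.81 kN/m³.
A = π(1.1)² = 3.80133 m².
From F = γ·h_c·A, the centroid depth is h_c = 280/(9.81 × 3.80133) = 7.5085 m.
The plate makes 18° with the vertical, i.e. θ = 90° − 18° = 72° to the horizontal. Measuring y along the incline from the free-surface line, vertical depth h = y·sinθ with sinθ = 0.951057.
Along the incline, y_c = h_c/sinθ = 7.5085/0.951057 = 7.8949 m.
The centroid is at the centre, 1.1 m below the top of the plate, so the highest point sits at y_top = 7.8949 − 1.1 = 6.7949 m along the incline.

y_top ≈ 6.79 m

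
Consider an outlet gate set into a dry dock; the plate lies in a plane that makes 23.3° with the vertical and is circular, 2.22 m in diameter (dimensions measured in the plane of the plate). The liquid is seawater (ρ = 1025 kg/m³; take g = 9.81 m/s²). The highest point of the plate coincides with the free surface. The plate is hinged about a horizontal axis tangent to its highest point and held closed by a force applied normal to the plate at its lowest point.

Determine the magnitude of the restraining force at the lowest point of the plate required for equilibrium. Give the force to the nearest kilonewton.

P ≈ 25 kN

γ = ρg = 1025 × 9.81 / 1000 = 10.05525 kN/m³.
The plate makes 23.3° with the vertical, i.e. θ = 90° − 23.3° = 66.7° to the horizontal. Measuring y along the incline from the free-surface line, vertical depth h = y·sinθ with sinθ = 0.918446.
The centroid is at the centre, 1.11 m below the top of the plate, so y_c = 1.11 m and h_c = 1.11 × 0.918446 = 1.01948 m.
A = π(1.11)² = 3.87076 m².
Resultant F = γ·h_c·A = 10.05525 × 1.01948 × 3.87076 = 39.6796 kN.
I_c = πr⁴/4 = π × 1.11⁴/4 = 1.19229 m⁴.
Centre of pressure: y_p = y_c + I_c/(y_c·A) = 1.11 + 1.19229/(1.11 × 3.87076) = 1.11 + 0.2775 = 1.3875 m along the plane.
The resultant acts 1.11 + 0.2775 = 1.3875 m (along the plate) below the hinge at the top edge, so the moment about the hinge is M = F × 1.3875 = 39.6796 × 1.3875 = 55.0554 kN·m.
A normal force at the bottom, 2.22 m from the hinge, must supply this moment: P = 55.0554/2.22 = 24.7997 kN.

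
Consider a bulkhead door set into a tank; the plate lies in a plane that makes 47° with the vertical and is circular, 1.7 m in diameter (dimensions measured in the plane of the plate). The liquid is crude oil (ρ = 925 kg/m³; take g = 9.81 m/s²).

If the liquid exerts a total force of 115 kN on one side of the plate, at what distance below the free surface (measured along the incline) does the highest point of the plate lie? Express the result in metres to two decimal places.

γ = ρg = 925 × 9.81 / 1000 = 9.07425 kN/m³.
A = π(0.85)² = 2.2698 m².
From F = γ·h_c·A, the centroid depth is h_c = 115/(9.07425 × 2.2698) = 5.58341 m.
The plate makes 47° with the vertical, i.e. θ = 90° − 47° = 43° to the horizontal. Measuring y along the incline from the free-surface line, vertical depth h = y·sinθ with sinθ = 0.681998.
Along the incline, y_c = h_c/sinθ = 5.58341/0.681998 = 8.18684 m.
The centroid is at the centre, 0.85 m below the top of the plate, so the highest point sits at y_top = 8.18684 − 0.85 = 7.33684 m along the incline.

y_top ≈ 7.34 m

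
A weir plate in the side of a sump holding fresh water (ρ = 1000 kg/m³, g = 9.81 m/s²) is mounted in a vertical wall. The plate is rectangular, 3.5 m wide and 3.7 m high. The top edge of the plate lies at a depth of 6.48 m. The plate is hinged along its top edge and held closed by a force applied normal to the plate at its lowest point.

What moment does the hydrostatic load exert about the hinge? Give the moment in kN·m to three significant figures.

M ≈ 2100 kN·m

γ = ρg = 1000 × 9.81 = 9810 N/m³ = 9.81 kN/m³.
The centroid lies 3.7/2 = 1.85 m below the top edge, so the centroid depth is h_c = 6.48 + 1.85 = 8.33 m.
A = 3.5 × 3.7 = 12.95 m².
Resultant F = γ·h_c·A = 9.81 × 8.33 × 12.95 = 1058.24 kN.
I_c = b·h³/12 = 3.5 × 3.7³/12 = 14.7738 m⁴.
Centre of pressure: y_p = y_c + I_c/(y_c·A) = 8.33 + 14.7738/(8.33 × 12.95) = 8.33 + 0.136955 = 8.46696 m along the plane.
The resultant acts 1.85 + 0.136955 = 1.98696 m (along the plate) below the hinge at the top edge, so the moment about the hinge is M = F × 1.98696 = 1058.24 × 1.98696 = 2102.68 kN·m.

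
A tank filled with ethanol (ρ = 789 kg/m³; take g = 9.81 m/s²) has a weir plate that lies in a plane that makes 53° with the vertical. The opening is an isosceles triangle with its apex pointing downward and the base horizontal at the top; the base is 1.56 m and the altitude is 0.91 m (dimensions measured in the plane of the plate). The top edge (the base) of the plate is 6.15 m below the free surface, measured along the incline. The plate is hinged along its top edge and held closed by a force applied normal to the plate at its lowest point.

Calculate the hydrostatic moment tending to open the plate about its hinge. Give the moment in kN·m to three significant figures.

γ = ρg = 789 × 9.81 / 1000 = 7.74009 kN/m³.
The plate makes 53° with the vertical, i.e. θ = 90° − 53° = 37° to the horizontal. Measuring y along the incline from the free-surface line, vertical depth h = y·sinθ with sinθ = 0.601815.
With the apex down, the centroid sits h/3 = 0.91/3 = 0.303333 m below the base (the top edge), so y_c = 6.15 + 0.303333 = 6.45333 m and h_c = 6.45333 × 0.601815 = 3.88371 m.
A = ½ × 1.56 × 0.91 = 0.7098 m².
Resultant F = γ·h_c·A = 7.74009 × 3.88371 × 0.7098 = 21.3368 kN.
I_c = b·h³/36 = 1.56 × 0.91³/36 = 0.0326547 m⁴.
Centre of pressure: y_p = y_c + I_c/(y_c·A) = 6.45333 + 0.0326547/(6.45333 × 0.7098) = 6.45333 + 0.00712895 = 6.46046 m along the plane.
The resultant acts 0.303333 + 0.00712895 = 0.310462 m (along the plate) below the hinge at the top edge, so the moment about the hinge is M = F × 0.310462 = 21.3368 × 0.310462 = 6.62427 kN·m.

M ≈ 6.62 kN·m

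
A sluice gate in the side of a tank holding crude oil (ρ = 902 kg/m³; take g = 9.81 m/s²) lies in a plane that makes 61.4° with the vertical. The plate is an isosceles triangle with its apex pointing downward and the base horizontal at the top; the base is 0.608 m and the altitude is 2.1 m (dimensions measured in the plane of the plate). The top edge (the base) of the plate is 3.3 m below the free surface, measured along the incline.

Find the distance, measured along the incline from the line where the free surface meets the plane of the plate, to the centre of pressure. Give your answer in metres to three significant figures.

γ = ρg = 902 × 9.81 / 1000 = 8.84862 kN/m³.
The plate makes 61.4° with the vertical, i.e. θ = 90° − 61.4° = 28.6° to the horizontal. Measuring y along the incline from the free-surface line, vertical depth h = y·sinθ with sinθ = 0.478692.
With the apex down, the centroid sits h/3 = 2.1/3 = 0.7 m below the base (the top edge), so y_c = 3.3 + 0.7 = 4 m and h_c = 4 × 0.478692 = 1.91477 m.
A = ½ × 0.608 × 2.1 = 0.6384 m².
Resultant F = γ·h_c·A = 8.84862 × 1.91477 × 0.6384 = 10.8165 kN.
I_c = b·h³/36 = 0.608 × 2.1³/36 = 0.156408 m⁴.
Centre of pressure: y_p = y_c + I_c/(y_c·A) = 4 + 0.156408/(4 × 0.6384) = 4 + 0.06125 = 4.06125 m along the plane.

y_p = 4.06 m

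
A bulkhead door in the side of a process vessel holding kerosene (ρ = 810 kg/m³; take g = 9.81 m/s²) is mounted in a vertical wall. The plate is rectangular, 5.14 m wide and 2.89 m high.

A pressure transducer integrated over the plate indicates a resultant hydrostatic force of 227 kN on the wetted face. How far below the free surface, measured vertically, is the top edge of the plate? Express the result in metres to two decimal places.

γ = ρg = 810 × 9.81 / 1000 = 7.9461 kN/m³.
A = 5.14 × 2.89 = 14.8546 m².
From F = γ·h_c·A, the centroid depth is h_c = 227/(7.9461 × 14.8546) = 1.92314 m.
The centroid lies 2.89/2 = 1.445 m below the top edge, so the top edge sits at h_top = 1.92314 − 1.445 = 0.47814 m below the surface.

d_top ≈ 0.48 m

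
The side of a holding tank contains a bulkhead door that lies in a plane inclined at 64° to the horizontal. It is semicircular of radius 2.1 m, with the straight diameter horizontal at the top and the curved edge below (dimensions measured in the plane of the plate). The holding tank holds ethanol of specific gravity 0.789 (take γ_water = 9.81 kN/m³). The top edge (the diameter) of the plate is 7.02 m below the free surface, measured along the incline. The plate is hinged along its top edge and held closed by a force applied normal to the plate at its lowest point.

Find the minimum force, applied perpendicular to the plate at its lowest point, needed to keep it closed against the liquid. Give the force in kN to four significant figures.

γ = 0.789 × 9.81 = 7.74009 kN/m³.
Let θ = 64° be the plate's angle to the horizontal; measure y along the incline from where the plane meets the free surface. Vertical depth h = y·sinθ with sinθ = 0.898794.
The centroid of a semicircle lies 4r/(3π) = 0.891268 m from the diameter, here below the top edge, so y_c = 7.02 + 0.891268 = 7.91127 m and h_c = 7.91127 × 0.898794 = 7.1106 m.
A = πr²/2 = π × 2.1²/2 = 6.92721 m².
Resultant F = γ·h_c·A = 7.74009 × 7.1106 × 6.92721 = 381.251 kN.
I_c = (π/8 − 8/(9π))·r⁴ = 0.109757 × 2.1⁴ = 2.13457 m⁴.
Centre of pressure: y_p = y_c + I_c/(y_c·A) = 7.91127 + 2.13457/(7.91127 × 6.92721) = 7.91127 + 0.0389499 = 7.95022 m along the plane.
The resultant acts 0.891268 + 0.0389499 = 0.930218 m (along the plate) below the hinge at the top edge, so the moment about the hinge is M = F × 0.930218 = 381.251 × 0.930218 = 354.647 kN·m.
A normal force at the bottom, 2.1 m from the hinge, must supply this moment: P = 354.647/2.1 = 168.88 kN.

P ≈ 168.9 kN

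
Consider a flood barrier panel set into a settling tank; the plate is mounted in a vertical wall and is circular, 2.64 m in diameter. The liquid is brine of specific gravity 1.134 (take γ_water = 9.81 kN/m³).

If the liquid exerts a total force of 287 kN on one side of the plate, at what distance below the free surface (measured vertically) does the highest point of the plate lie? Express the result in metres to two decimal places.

d_top ≈ 3.39 m

γ = 1.134 × 9.81 = 11.12454 kN/m³.
A = π(1.32)² = 5.47391 m².
From F = γ·h_c·A, the centroid depth is h_c = 287/(11.12454 × 5.47391) = 4.71305 m.
The centroid is at the centre, 1.32 m below the top of the plate, so the highest point sits at h_top = 4.71305 − 1.32 = 3.39305 m below the surface.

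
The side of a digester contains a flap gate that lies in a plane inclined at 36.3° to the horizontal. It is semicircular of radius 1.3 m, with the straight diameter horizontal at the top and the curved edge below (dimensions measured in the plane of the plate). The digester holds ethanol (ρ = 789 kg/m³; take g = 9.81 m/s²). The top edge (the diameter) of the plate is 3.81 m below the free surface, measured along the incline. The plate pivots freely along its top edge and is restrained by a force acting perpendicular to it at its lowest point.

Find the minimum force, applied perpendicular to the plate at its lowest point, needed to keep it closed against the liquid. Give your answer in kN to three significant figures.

P ≈ 23.6 kN

γ = ρg = 789 × 9.81 / 1000 = 7.74009 kN/m³.
Let θ = 36.3° be the plate's angle to the horizontal; measure y along the incline from where the plane meets the free surface. Vertical depth h = y·sinθ with sinθ = 0.592013.
The centroid of a semicircle lies 4r/(3π) = 0.551737 m from the diameter, here below the top edge, so y_c = 3.81 + 0.551737 = 4.36174 m and h_c = 4.36174 × 0.592013 = 2.58221 m.
A = πr²/2 = π × 1.3²/2 = 2.65465 m².
Resultant F = γ·h_c·A = 7.74009 × 2.58221 × 2.65465 = 53.0573 kN.
I_c = (π/8 − 8/(9π))·r⁴ = 0.109757 × 1.3⁴ = 0.313477 m⁴.
Centre of pressure: y_p = y_c + I_c/(y_c·A) = 4.36174 + 0.313477/(4.36174 × 2.65465) = 4.36174 + 0.0270731 = 4.38881 m along the plane.
The resultant acts 0.551737 + 0.0270731 = 0.57881 m (along the plate) below the hinge at the top edge, so the moment about the hinge is M = F × 0.57881 = 53.0573 × 0.57881 = 30.7101 kN·m.
A normal force at the bottom, 1.3 m from the hinge, must supply this moment: P = 30.7101/1.3 = 23.6232 kN.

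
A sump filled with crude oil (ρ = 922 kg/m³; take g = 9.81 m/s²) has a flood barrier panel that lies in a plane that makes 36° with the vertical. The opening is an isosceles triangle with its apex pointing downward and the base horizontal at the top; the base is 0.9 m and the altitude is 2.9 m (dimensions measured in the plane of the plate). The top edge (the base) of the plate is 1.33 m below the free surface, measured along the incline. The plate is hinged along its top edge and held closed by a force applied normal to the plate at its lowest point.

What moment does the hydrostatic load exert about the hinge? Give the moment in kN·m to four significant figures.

M ≈ 25.66 kN·m

γ = ρg = 922 × 9.81 / 1000 = 9.04482 kN/m³.
The plate makes 36° with the vertical, i.e. θ = 90° − 36° = 54° to the horizontal. Measuring y along the incline from the free-surface line, vertical depth h = y·sinθ with sinθ = 0.809017.
With the apex down, the centroid sits h/3 = 2.9/3 = 0.966667 m below the base (the top edge), so y_c = 1.33 + 0.966667 = 2.29667 m and h_c = 2.29667 × 0.809017 = 1.85805 m.
A = ½ × 0.9 × 2.9 = 1.305 m².
Resultant F = γ·h_c·A = 9.04482 × 1.85805 × 1.305 = 21.9315 kN.
I_c = b·h³/36 = 0.9 × 2.9³/36 = 0.609725 m⁴.
Centre of pressure: y_p = y_c + I_c/(y_c·A) = 2.29667 + 0.609725/(2.29667 × 1.305) = 2.29667 + 0.203435 = 2.50011 m along the plane.
The resultant acts 0.966667 + 0.203435 = 1.1701 m (along the plate) below the hinge at the top edge, so the moment about the hinge is M = F × 1.1701 = 21.9315 × 1.1701 = 25.662 kN·m.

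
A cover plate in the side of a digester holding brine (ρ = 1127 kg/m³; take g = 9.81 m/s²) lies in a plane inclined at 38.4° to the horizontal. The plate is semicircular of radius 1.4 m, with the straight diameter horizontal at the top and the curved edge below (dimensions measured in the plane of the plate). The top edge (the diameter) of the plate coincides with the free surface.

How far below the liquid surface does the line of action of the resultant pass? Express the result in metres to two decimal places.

h_p = 0.51 m

γ = ρg = 1127 × 9.81 / 1000 = 11.05587 kN/m³.
Let θ = 38.4° be the plate's angle to the horizontal; measure y along the incline from where the plane meets the free surface. Vertical depth h = y·sinθ with sinθ = 0.621148.
The centroid of a semicircle lies 4r/(3π) = 0.594178 m from the diameter, here below the top edge, so y_c = 0.594178 m and h_c = 0.594178 × 0.621148 = 0.369072 m.
A = πr²/2 = π × 1.4²/2 = 3.07876 m².
Resultant F = γ·h_c·A = 11.05587 × 0.369072 × 3.07876 = 12.5626 kN.
I_c = (π/8 − 8/(9π))·r⁴ = 0.109757 × 1.4⁴ = 0.421642 m⁴.
Centre of pressure: y_p = y_c + I_c/(y_c·A) = 0.594178 + 0.421642/(0.594178 × 3.07876) = 0.594178 + 0.23049 = 0.824668 m along the plane.
Vertically, h_p = y_p·sinθ = 0.824668 × 0.621148 = 0.512241 m.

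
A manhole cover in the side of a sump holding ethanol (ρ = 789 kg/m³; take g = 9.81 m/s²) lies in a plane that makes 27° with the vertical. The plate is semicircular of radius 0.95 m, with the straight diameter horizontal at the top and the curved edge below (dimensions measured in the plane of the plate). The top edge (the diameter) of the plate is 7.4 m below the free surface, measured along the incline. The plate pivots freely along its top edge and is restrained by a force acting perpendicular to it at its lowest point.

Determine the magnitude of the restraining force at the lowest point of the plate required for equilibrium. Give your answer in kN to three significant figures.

γ = ρg = 789 × 9.81 / 1000 = 7.74009 kN/m³.
The plate makes 27° with the vertical, i.e. θ = 90° − 27° = 63° to the horizontal. Measuring y along the incline from the free-surface line, vertical depth h = y·sinθ with sinθ = 0.891007.
The centroid of a semicircle lies 4r/(3π) = 0.403193 m from the diameter, here below the top edge, so y_c = 7.4 + 0.403193 = 7.80319 m and h_c = 7.80319 × 0.891007 = 6.9527 m.
A = πr²/2 = π × 0.95²/2 = 1.41764 m².
Resultant F = γ·h_c·A = 7.74009 × 6.9527 × 1.41764 = 76.2896 kN.
I_c = (π/8 − 8/(9π))·r⁴ = 0.109757 × 0.95⁴ = 0.0893978 m⁴.
Centre of pressure: y_p = y_c + I_c/(y_c·A) = 7.80319 + 0.0893978/(7.80319 × 1.41764) = 7.80319 + 0.00808144 = 7.81127 m along the plane.
The resultant acts 0.403193 + 0.00808144 = 0.411274 m (along the plate) below the hinge at the top edge, so the moment about the hinge is M = F × 0.411274 = 76.2896 × 0.411274 = 31.3759 kN·m.
A normal force at the bottom, 0.95 m from the hinge, must supply this moment: P = 31.3759/0.95 = 33.0273 kN.

P ≈ 33.0 kN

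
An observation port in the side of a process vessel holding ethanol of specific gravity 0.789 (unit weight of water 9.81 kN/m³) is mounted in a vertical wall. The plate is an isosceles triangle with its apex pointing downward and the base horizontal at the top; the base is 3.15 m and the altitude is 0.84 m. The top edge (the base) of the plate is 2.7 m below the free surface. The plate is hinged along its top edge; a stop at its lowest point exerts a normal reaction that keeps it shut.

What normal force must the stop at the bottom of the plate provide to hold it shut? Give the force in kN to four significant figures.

P ≈ 10.65 kN

γ = 0.789 × 9.81 = 7.74009 kN/m³.
With the apex down, the centroid sits h/3 = 0.84/3 = 0.28 m below the base (the top edge), so the centroid depth is h_c = 2.7 + 0.28 = 2.98 m.
A = ½ × 3.15 × 0.84 = 1.323 m².
Resultant F = γ·h_c·A = 7.74009 × 2.98 × 1.323 = 30.5156 kN.
I_c = b·h³/36 = 3.15 × 0.84³/36 = 0.0518616 m⁴.
Centre of pressure: y_p = y_c + I_c/(y_c·A) = 2.98 + 0.0518616/(2.98 × 1.323) = 2.98 + 0.0131544 = 2.99315 m along the plane.
The resultant acts 0.28 + 0.0131544 = 0.293154 m (along the plate) below the hinge at the top edge, so the moment about the hinge is M = F × 0.293154 = 30.5156 × 0.293154 = 8.94577 kN·m.
A normal force at the bottom, 0.84 m from the hinge, must supply this moment: P = 8.94577/0.84 = 10.6497 kN.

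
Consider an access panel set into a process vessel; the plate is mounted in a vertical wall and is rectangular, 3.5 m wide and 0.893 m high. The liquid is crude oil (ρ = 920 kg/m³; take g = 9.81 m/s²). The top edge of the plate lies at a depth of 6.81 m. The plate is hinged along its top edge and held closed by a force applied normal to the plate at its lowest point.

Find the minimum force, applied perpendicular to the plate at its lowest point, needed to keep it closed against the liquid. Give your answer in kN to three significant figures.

γ = ρg = 920 × 9.81 / 1000 = 9.0252 kN/m³.
The centroid lies 0.893/2 = 0.4465 m below the top edge, so the centroid depth is h_c = 6.81 + 0.4465 = 7.2565 m.
A = 3.5 × 0.893 = 3.1255 m².
Resultant F = γ·h_c·A = 9.0252 × 7.2565 × 3.1255 = 204.693 kN.
I_c = b·h³/12 = 3.5 × 0.893³/12 = 0.207702 m⁴.
Centre of pressure: y_p = y_c + I_c/(y_c·A) = 7.2565 + 0.207702/(7.2565 × 3.1255) = 7.2565 + 0.00915786 = 7.26566 m along the plane.
The resultant acts 0.4465 + 0.00915786 = 0.455658 m (along the plate) below the hinge at the top edge, so the moment about the hinge is M = F × 0.455658 = 204.693 × 0.455658 = 93.27 kN·m.
A normal force at the bottom, 0.893 m from the hinge, must supply this moment: P = 93.27/0.893 = 104.446 kN.

P ≈ 104 kN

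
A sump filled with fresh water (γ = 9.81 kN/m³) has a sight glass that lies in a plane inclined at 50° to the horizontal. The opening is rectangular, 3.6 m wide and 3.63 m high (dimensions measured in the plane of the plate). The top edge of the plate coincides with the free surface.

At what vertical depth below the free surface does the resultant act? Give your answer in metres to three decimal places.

γ = 9.81 kN/m³.
Let θ = 50° be the plate's angle to the horizontal; measure y along the incline from where the plane meets the free surface. Vertical depth h = y·sinθ with sinθ = 0.766044.
The centroid lies 3.63/2 = 1.815 m below the top edge, so y_c = 1.815 m and h_c = 1.815 × 0.766044 = 1.39037 m.
A = 3.6 × 3.63 = 13.068 m².
Resultant F = γ·h_c·A = 9.81 × 1.39037 × 13.068 = 178.241 kN.
I_c = b·h³/12 = 3.6 × 3.63³/12 = 14.3496 m⁴.
Centre of pressure: y_p = y_c + I_c/(y_c·A) = 1.815 + 14.3496/(1.815 × 13.068) = 1.815 + 0.604998 = 2.42 m along the plane.
Vertically, h_p = y_p·sinθ = 2.42 × 0.766044 = 1.85383 m.

h_p = 1.854 m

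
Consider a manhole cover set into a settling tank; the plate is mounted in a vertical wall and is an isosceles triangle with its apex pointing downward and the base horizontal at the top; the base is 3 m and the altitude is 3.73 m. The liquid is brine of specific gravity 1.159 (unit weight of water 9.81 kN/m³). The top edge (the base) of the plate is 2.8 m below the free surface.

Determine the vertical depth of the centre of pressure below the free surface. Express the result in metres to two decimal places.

h_p = 4.23 m

γ = 1.159 × 9.81 = 11.36979 kN/m³.
With the apex down, the centroid sits h/3 = 3.73/3 = 1.24333 m below the base (the top edge), so the centroid depth is h_c = 2.8 + 1.24333 = 4.04333 m.
A = ½ × 3 × 3.73 = 5.595 m².
Resultant F = γ·h_c·A = 11.36979 × 4.04333 × 5.595 = 257.212 kN.
I_c = b·h³/36 = 3 × 3.73³/36 = 4.32459 m⁴.
Centre of pressure: y_p = y_c + I_c/(y_c·A) = 4.04333 + 4.32459/(4.04333 × 5.595) = 4.04333 + 0.191164 = 4.23449 m along the plane.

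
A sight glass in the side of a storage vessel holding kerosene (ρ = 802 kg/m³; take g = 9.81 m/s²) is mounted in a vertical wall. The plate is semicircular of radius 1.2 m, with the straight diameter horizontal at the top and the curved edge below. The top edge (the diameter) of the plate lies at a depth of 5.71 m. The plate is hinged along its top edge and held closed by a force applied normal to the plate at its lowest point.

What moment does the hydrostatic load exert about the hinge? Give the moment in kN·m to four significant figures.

γ = ρg = 802 × 9.81 / 1000 = 7.86762 kN/m³.
The centroid of a semicircle lies 4r/(3π) = 0.509296 m from the diameter, here below the top edge, so the centroid depth is h_c = 5.71 + 0.509296 = 6.2193 m.
A = πr²/2 = π × 1.2²/2 = 2.26195 m².
Resultant F = γ·h_c·A = 7.86762 × 6.2193 × 2.26195 = 110.68 kN.
I_c = (π/8 − 8/(9π))·r⁴ = 0.109757 × 1.2⁴ = 0.227592 m⁴.
Centre of pressure: y_p = y_c + I_c/(y_c·A) = 6.2193 + 0.227592/(6.2193 × 2.26195) = 6.2193 + 0.0161783 = 6.23548 m along the plane.
The resultant acts 0.509296 + 0.0161783 = 0.525474 m (along the plate) below the hinge at the top edge, so the moment about the hinge is M = F × 0.525474 = 110.68 × 0.525474 = 58.1595 kN·m.

M ≈ 58.16 kN·m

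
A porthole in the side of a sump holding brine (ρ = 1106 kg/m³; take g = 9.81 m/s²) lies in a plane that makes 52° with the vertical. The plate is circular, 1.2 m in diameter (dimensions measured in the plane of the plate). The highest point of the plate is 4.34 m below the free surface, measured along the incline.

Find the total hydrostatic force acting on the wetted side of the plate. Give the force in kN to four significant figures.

γ = ρg = 1106 × 9.81 / 1000 = 10.84986 kN/m³.
The plate makes 52° with the vertical, i.e. θ = 90° − 52° = 38° to the horizontal. Measuring y along the incline from the free-surface line, vertical depth h = y·sinθ with sinθ = 0.615661.
The centroid is at the centre, 0.6 m below the top of the plate, so y_c = 4.34 + 0.6 = 4.94 m and h_c = 4.94 × 0.615661 = 3.04137 m.
A = π(0.6)² = 1.13097 m².
Resultant F = γ·h_c·A = 10.84986 × 3.04137 × 1.13097 = 37.3202 kN.

F ≈ 37.32 kN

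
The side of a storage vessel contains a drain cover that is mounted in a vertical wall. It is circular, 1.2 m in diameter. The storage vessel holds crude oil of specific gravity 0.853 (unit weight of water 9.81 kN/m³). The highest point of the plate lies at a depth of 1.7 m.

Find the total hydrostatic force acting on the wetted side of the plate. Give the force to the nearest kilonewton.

F ≈ 22 kN

γ = 0.853 × 9.81 = 8.36793 kN/m³.
The centroid is at the centre, 0.6 m below the top of the plate, so the centroid depth is h_c = 1.7 + 0.6 = 2.3 m.
A = π(0.6)² = 1.13097 m².
Resultant F = γ·h_c·A = 8.36793 × 2.3 × 1.13097 = 21.7669 kN.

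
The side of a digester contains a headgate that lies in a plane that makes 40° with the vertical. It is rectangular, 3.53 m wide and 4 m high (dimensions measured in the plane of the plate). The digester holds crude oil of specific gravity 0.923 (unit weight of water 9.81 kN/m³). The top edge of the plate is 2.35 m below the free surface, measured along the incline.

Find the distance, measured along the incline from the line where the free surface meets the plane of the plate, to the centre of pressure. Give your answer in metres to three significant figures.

γ = 0.923 × 9.81 = 9.05463 kN/m³.
The plate makes 40° with the vertical, i.e. θ = 90° − 40° = 50° to the horizontal. Measuring y along the incline from the free-surface line, vertical depth h = y·sinθ with sinθ = 0.766044.
The centroid lies 4/2 = 2 m below the top edge, so y_c = 2.35 + 2 = 4.35 m and h_c = 4.35 × 0.766044 = 3.33229 m.
A = 3.53 × 4 = 14.12 m².
Resultant F = γ·h_c·A = 9.05463 × 3.33229 × 14.12 = 426.038 kN.
I_c = b·h³/12 = 3.53 × 4³/12 = 18.8267 m⁴.
Centre of pressure: y_p = y_c + I_c/(y_c·A) = 4.35 + 18.8267/(4.35 × 14.12) = 4.35 + 0.306514 = 4.65651 m along the plane.

y_p = 4.66 m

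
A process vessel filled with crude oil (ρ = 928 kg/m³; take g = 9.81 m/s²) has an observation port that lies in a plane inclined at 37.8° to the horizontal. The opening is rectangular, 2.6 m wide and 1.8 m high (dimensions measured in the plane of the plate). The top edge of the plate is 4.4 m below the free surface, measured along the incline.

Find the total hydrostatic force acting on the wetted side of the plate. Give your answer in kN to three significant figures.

γ = ρg = 928 × 9.81 / 1000 = 9.10368 kN/m³.
Let θ = 37.8° be the plate's angle to the horizontal; measure y along the incline from where the plane meets the free surface. Vertical depth h = y·sinθ with sinθ = 0.612907.
The centroid lies 1.8/2 = 0.9 m below the top edge, so y_c = 4.4 + 0.9 = 5.3 m and h_c = 5.3 × 0.612907 = 3.24841 m.
A = 2.6 × 1.8 = 4.68 m².
Resultant F = γ·h_c·A = 9.10368 × 3.24841 × 4.68 = 138.399 kN.

F ≈ 138 kN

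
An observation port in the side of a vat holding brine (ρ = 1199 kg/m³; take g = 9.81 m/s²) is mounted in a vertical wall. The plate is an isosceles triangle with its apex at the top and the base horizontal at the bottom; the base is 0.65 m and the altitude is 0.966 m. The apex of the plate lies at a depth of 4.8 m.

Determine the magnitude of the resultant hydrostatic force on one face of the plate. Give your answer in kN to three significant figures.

F ≈ 20.1 kN

γ = ρg = 1199 × 9.81 / 1000 = 11.76219 kN/m³.
With the apex up, the centroid sits 2h/3 = 2 × 0.966/3 = 0.644 m below the apex, so the centroid depth is h_c = 4.8 + 0.644 = 5.444 m.
A = ½ × 0.65 × 0.966 = 0.31395 m².
Resultant F = γ·h_c·A = 11.76219 × 5.444 × 0.31395 = 20.1033 kN.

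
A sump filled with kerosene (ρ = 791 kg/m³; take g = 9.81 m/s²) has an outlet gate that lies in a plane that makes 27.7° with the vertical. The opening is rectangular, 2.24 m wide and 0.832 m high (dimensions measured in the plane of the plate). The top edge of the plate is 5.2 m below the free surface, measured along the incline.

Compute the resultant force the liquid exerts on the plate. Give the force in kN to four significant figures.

γ = ρg = 791 × 9.81 / 1000 = 7.75971 kN/m³.
The plate makes 27.7° with the vertical, i.e. θ = 90° − 27.7° = 62.3° to the horizontal. Measuring y along the incline from the free-surface line, vertical depth h = y·sinθ with sinθ = 0.885394.
The centroid lies 0.832/2 = 0.416 m below the top edge, so y_c = 5.2 + 0.416 = 5.616 m and h_c = 5.616 × 0.885394 = 4.97237 m.
A = 2.24 × 0.832 = 1.86368 m².
Resultant F = γ·h_c·A = 7.75971 × 4.97237 × 1.86368 = 71.9085 kN.

F ≈ 71.91 kN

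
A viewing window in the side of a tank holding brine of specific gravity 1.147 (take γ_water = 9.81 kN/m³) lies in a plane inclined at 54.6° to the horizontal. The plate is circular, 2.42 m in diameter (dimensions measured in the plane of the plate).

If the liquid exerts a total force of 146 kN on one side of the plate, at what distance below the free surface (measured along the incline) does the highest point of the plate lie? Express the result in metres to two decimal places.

γ = 1.147 × 9.81 = 11.25207 kN/m³.
A = π(1.21)² = 4.59961 m².
From F = γ·h_c·A, the centroid depth is h_c = 146/(11.25207 × 4.59961) = 2.82098 m.
Let θ = 54.6° be the plate's angle to the horizontal; measure y along the incline from where the plane meets the free surface. Vertical depth h = y·sinθ with sinθ = 0.815128.
Along the incline, y_c = h_c/sinθ = 2.82098/0.815128 = 3.46078 m.
The centroid is at the centre, 1.21 m below the top of the plate, so the highest point sits at y_top = 3.46078 − 1.21 = 2.25078 m along the incline.

y_top ≈ 2.25 m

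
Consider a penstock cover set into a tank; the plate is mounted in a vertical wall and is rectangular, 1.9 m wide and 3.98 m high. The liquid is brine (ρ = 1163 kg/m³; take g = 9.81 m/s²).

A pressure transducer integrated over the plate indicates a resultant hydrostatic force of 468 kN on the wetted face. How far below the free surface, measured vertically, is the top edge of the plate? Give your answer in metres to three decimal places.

d_top ≈ 3.435 m

γ = ρg = 1163 × 9.81 / 1000 = 11.40903 kN/m³.
A = 1.9 × 3.98 = 7.562 m².
From F = γ·h_c·A, the centroid depth is h_c = 468/(11.40903 × 7.562) = 5.42451 m.
The centroid lies 3.98/2 = 1.99 m below the top edge, so the top edge sits at h_top = 5.42451 − 1.99 = 3.43451 m below the surface.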